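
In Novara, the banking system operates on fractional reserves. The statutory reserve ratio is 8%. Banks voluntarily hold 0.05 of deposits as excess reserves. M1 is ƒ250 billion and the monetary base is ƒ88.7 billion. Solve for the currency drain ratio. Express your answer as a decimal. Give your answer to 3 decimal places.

Using m = M/MB = 250/88.7 ≈ 2.818489. From m = (1 + c)/(c + rr + e), rearranging gives 1 + c = m·(c + rr + e), so c·(1 − m) = m·(rr + e) − 1.
Hence c = [m·(rr + e) − 1]/(1 − m) = [2.818489 × (0.08 + 0.05) − 1] / (1 − 2.818489) ≈ 0.348419.

0.348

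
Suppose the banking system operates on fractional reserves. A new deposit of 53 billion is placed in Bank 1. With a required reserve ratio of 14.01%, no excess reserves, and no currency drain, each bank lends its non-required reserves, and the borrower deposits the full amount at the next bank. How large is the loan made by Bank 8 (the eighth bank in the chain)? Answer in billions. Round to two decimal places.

Each bank lends a fraction (1 − rr) = 0.8599 of the deposit it receives, so Bank 8 receives 53·0.8599^7 and lends 53·0.8599^8 ≈ 15.8438 billion.

15.84 billion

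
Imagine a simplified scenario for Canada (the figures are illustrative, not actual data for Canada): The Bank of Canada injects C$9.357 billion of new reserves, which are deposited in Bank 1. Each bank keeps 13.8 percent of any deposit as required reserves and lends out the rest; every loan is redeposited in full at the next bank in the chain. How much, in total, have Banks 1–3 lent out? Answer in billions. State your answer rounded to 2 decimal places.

C$21.01 billion

Bank i lends (1 − rr)^i of the original deposit: Bank 1 lends 9.357·0.8620 ≈ 8.0657, Bank 2 lends 9.357·0.8620² ≈ 6.9527, and so on.
Summing a geometric series: total = 9.357·[0.8620·(1 − 0.8620^3) / (1 − 0.8620)] ≈ 21.0116 billion.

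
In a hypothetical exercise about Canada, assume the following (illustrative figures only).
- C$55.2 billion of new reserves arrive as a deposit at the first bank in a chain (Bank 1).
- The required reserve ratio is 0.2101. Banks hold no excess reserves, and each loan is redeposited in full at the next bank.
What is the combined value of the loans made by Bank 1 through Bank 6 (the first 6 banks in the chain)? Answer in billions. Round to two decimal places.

Bank i lends (1 − rr)^i of the original deposit: Bank 1 lends 55.2·0.7899 ≈ 43.6025, Bank 2 lends 55.2·0.7899² ≈ 34.4416, and so on.
Summing a geometric series: total = 55.2·[0.7899·(1 − 0.7899^6) / (1 − 0.7899)] ≈ 157.1219 billion.

C$157.12 billion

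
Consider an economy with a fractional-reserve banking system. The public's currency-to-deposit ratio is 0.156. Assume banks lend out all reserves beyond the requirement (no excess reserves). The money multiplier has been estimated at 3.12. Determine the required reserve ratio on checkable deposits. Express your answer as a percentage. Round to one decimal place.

Using m = 3.12. Since m = (1 + c)/(c + rr + e), the denominator satisfies c + rr + e = (1 + c)/m = (1 + 0.156) / 3.12 ≈ 0.370513.
With c = 0.156 and e = 0, the required reserve ratio on checkable deposits is 0.370513 − 0.156 − 0 = 0.214513.

21.5%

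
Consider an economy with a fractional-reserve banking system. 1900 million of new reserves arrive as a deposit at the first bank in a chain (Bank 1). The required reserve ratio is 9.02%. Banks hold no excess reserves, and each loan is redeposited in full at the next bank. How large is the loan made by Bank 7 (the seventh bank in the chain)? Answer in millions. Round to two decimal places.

Each bank lends a fraction (1 − rr) = 0.9098 of the deposit it receives, so Bank 7 receives 1900·0.9098^6 and lends 1900·0.9098^7 ≈ 980.3364 million.

980.34 million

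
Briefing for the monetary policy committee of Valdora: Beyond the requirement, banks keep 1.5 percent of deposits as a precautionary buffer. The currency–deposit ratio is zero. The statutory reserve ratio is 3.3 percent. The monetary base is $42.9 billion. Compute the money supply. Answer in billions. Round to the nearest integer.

$894 billion

The money multiplier is m = 1 / (rr + e) = 1 / (0.033 + 0.015) ≈ 20.8333.
So M = m × MB = 20.8333 × 42.9 ≈ 893.7486 billion.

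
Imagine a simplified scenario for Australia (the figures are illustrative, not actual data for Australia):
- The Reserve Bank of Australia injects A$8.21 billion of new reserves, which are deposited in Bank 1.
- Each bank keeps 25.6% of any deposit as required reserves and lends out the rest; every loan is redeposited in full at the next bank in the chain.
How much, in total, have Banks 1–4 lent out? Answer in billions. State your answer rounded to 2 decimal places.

A$16.55 billion

Bank i lends (1 − rr)^i of the original deposit: Bank 1 lends 8.21·0.7440 ≈ 6.1082, Bank 2 lends 8.21·0.7440² ≈ 4.5445, and so on.
Summing a geometric series: total = 8.21·[0.7440·(1 − 0.7440^4) / (1 − 0.7440)] ≈ 16.5495 billion.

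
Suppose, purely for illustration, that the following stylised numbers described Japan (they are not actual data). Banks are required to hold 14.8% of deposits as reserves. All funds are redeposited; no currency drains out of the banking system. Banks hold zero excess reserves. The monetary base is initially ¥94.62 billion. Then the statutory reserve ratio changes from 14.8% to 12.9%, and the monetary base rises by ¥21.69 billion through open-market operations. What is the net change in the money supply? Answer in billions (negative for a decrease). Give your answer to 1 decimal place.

Before: m₁ = 1 / (0.148) ≈ 6.75676, MB₁ = 94.62, so M₁ = 6.75676 × 94.62 ≈ 639.3246 billion.
After: m₂ = 1 / (0.129) ≈ 7.75194, MB₂ = 94.62 + 21.69 = 116.31, so M₂ = 7.75194 × 116.31 ≈ 901.6281 billion.
ΔM = M₂ − M₁ = 901.6281 − 639.3246 = 262.3035 billion.

¥262.3 billion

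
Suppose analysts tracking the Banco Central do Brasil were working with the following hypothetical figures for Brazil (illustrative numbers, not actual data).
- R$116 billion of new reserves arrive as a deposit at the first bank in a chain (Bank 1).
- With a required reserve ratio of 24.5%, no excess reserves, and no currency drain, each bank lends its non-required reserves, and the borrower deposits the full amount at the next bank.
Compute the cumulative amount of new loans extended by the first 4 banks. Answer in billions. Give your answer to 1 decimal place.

R$241.3 billion

Bank i lends (1 − rr)^i of the original deposit: Bank 1 lends 116·0.7550 = 87.5800, Bank 2 lends 116·0.7550² = 66.1229, and so on.
Summing a geometric series: total = 116·[0.7550·(1 − 0.7550^4) / (1 − 0.7550)] ≈ 241.3174 billion.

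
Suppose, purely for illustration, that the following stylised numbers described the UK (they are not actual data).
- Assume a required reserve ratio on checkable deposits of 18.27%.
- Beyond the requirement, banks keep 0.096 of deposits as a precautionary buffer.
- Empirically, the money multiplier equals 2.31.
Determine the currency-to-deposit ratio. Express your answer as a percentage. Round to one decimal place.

Using m = 2.31. From m = (1 + c)/(c + rr + e), rearranging gives 1 + c = m·(c + rr + e), so c·(1 − m) = m·(rr + e) − 1.
Hence c = [m·(rr + e) − 1]/(1 − m) = [2.31 × (0.1827 + 0.096) − 1] / (1 − 2.31) ≈ 0.271911.

27.2%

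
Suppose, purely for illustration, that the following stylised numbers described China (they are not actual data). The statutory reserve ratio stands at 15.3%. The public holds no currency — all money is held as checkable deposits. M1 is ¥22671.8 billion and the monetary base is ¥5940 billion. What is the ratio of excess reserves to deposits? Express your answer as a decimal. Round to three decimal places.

0.109

Using m = M/MB = 22671.8/5940 ≈ 3.816801. Since m = (1 + c)/(c + rr + e), the denominator satisfies c + rr + e = (1 + c)/m = (1 + 0) / 3.816801 ≈ 0.262000.
With c = 0 and rr = 0.153, the ratio of excess reserves to deposits is 0.262000 − 0 − 0.153 = 0.109.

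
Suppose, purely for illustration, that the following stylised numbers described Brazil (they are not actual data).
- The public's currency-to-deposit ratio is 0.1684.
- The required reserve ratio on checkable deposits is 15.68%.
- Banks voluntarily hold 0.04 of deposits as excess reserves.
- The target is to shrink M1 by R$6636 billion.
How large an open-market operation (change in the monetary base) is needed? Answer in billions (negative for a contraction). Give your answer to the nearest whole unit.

The money multiplier is m = (1 + c) / (rr + e + c) = (1 + 0.1684) / (0.1568 + 0.04 + 0.1684) ≈ 3.19934.
ΔMB = ΔM / m = (−6636) / 3.19934 ≈ -2074.1778 billion.

-2074 billion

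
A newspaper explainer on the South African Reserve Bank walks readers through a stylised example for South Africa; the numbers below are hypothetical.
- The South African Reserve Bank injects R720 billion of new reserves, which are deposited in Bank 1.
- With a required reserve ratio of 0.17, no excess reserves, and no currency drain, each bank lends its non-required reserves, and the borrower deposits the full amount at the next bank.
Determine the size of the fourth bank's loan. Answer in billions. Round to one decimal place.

Each bank lends a fraction (1 − rr) = 0.8300 of the deposit it receives, so Bank 4 receives 720·0.8300^3 and lends 720·0.8300^4 ≈ 341.6999 billion.

R341.7 billion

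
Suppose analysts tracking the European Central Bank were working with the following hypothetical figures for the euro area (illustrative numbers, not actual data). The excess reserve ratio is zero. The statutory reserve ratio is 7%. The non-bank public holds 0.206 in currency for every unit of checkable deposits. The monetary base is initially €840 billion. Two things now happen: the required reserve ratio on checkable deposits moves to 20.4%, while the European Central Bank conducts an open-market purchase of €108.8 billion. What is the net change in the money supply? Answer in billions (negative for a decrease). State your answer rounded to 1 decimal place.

-879.6 billion

Before: m₁ = (1 + 0.206) / (0.07 + 0.206) ≈ 4.36957, MB₁ = 840, so M₁ = 4.36957 × 840 = 3670.4388 billion.
After: m₂ = (1 + 0.206) / (0.204 + 0.206) ≈ 2.94146, MB₂ = 840 + 108.8 = 948.8, so M₂ = 2.94146 × 948.8 ≈ 2790.8572 billion.
ΔM = M₂ − M₁ = 2790.8572 − 3670.4388 = -879.5816 billion.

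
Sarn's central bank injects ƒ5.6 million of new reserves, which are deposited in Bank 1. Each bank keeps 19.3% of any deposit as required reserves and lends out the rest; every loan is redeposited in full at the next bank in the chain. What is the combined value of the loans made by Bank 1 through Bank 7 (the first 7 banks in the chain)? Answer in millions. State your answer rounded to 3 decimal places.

Bank i lends (1 − rr)^i of the original deposit: Bank 1 lends 5.6·0.8070 = 4.5192, Bank 2 lends 5.6·0.8070² ≈ 3.6470, and so on.
Summing a geometric series: total = 5.6·[0.8070·(1 − 0.8070^7) / (1 − 0.8070)] ≈ 18.1962 million.

ƒ18.196 million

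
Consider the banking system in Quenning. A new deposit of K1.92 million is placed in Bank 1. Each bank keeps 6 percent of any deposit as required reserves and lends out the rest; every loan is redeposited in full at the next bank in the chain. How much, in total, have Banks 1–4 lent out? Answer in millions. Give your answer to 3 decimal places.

Bank i lends (1 − rr)^i of the original deposit: Bank 1 lends 1.92·0.9400 = 1.8048, Bank 2 lends 1.92·0.9400² ≈ 1.6965, and so on.
Summing a geometric series: total = 1.92·[0.9400·(1 − 0.9400^4) / (1 − 0.9400)] ≈ 6.5951 million.

K6.595 million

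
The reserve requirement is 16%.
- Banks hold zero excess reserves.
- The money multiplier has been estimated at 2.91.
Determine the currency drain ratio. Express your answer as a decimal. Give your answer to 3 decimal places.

Using m = 2.91. From m = (1 + c)/(c + rr + e), rearranging gives 1 + c = m·(c + rr + e), so c·(1 − m) = m·(rr + e) − 1.
Hence c = [m·(rr + e) − 1]/(1 − m) = [2.91 × (0.16 + 0) − 1] / (1 − 2.91) ≈ 0.279791.

0.280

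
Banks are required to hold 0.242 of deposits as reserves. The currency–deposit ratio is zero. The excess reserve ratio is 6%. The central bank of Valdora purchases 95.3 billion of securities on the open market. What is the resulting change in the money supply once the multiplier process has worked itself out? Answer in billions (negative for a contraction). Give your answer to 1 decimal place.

315.6 billion

The money multiplier is m = 1 / (rr + e) = 1 / (0.242 + 0.06) ≈ 3.3113.
The purchase adds 95.3 billion of base, so ΔM = m × ΔMB = 3.3113 × (+95.3) ≈ 315.5669 billion.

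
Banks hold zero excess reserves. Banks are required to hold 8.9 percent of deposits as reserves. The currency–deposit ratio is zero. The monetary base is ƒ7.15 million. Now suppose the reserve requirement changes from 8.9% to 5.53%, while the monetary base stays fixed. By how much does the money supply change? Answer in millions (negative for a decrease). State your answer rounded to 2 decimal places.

Initially m₁ = 1 / (0.089) ≈ 11.2360, so M₁ = 11.2360 × 7.15 = 80.3374 million.
After the change m₂ = 1 / (0.0553) ≈ 18.0832, so M₂ = 18.0832 × 7.15 ≈ 129.2949 million.
ΔM = M₂ − M₁ = 129.2949 − 80.3374 = 48.9575 million.

ƒ48.96 million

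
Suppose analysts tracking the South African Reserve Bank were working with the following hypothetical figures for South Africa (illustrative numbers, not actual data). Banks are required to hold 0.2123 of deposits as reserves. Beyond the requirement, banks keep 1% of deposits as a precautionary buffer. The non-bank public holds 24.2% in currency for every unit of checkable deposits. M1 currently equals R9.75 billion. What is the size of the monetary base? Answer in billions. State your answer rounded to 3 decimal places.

R3.645 billion

The money multiplier is m = (1 + c) / (rr + e + c) = (1 + 0.242) / (0.2123 + 0.01 + 0.242) ≈ 2.67499.
MB = M / m = 9.75 / 2.67499 ≈ 3.6449 billion.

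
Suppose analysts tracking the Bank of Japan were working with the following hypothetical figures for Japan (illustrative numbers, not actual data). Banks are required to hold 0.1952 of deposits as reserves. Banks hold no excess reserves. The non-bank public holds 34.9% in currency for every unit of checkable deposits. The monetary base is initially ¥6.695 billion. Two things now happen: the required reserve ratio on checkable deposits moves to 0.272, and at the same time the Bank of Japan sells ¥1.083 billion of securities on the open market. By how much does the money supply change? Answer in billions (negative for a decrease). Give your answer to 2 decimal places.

Before: m₁ = (1 + 0.349) / (0.1952 + 0.349) ≈ 2.4789, MB₁ = 6.695, so M₁ = 2.4789 × 6.695 ≈ 16.5962 billion.
After: m₂ = (1 + 0.349) / (0.272 + 0.349) ≈ 2.1723, MB₂ = 6.695 − 1.083 = 5.612, so M₂ = 2.1723 × 5.612 ≈ 12.1909 billion.
ΔM = M₂ − M₁ = 12.1909 − 16.5962 = -4.4053 billion.

-4.41 billion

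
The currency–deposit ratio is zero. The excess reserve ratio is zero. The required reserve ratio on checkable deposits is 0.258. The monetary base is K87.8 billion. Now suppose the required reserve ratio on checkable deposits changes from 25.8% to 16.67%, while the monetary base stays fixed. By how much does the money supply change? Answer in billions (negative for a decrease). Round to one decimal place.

K186.4 billion

Initially m₁ = 1 / (0.258) ≈ 3.8760, so M₁ = 3.8760 × 87.8 = 340.3128 billion.
After the change m₂ = 1 / (0.1667) ≈ 5.9988, so M₂ = 5.9988 × 87.8 ≈ 526.6946 billion.
ΔM = M₂ − M₁ = 526.6946 − 340.3128 = 186.3818 billion.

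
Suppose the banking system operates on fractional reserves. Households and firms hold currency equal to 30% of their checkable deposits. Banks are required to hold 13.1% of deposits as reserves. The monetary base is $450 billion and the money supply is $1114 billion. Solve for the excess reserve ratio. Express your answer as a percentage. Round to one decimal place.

Using m = M/MB = 1114/450 ≈ 2.475556. Since m = (1 + c)/(c + rr + e), the denominator satisfies c + rr + e = (1 + c)/m = (1 + 0.3) / 2.475556 ≈ 0.525135.
With c = 0.3 and rr = 0.131, the excess reserve ratio is 0.525135 − 0.3 − 0.131 = 0.094135.

9.4%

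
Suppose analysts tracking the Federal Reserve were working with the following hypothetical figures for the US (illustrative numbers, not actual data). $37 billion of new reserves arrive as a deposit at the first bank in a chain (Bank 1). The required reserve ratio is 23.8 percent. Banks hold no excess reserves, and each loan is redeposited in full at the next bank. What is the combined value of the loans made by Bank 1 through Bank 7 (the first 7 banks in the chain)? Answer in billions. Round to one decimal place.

$100.8 billion

Bank i lends (1 − rr)^i of the original deposit: Bank 1 lends 37·0.7620 = 28.1940, Bank 2 lends 37·0.7620² ≈ 21.4838, and so on.
Summing a geometric series: total = 37·[0.7620·(1 − 0.7620^7) / (1 − 0.7620)] ≈ 100.7910 billion.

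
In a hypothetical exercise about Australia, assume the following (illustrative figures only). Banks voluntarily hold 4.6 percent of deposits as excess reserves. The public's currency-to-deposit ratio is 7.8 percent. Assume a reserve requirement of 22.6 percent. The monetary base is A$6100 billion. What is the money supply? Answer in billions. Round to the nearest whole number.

A$18788 billion

The money multiplier is m = (1 + c) / (rr + e + c) = (1 + 0.078) / (0.226 + 0.046 + 0.078) = 3.08.
So M = m × MB = 3.08 × 6100 = 18788 billion.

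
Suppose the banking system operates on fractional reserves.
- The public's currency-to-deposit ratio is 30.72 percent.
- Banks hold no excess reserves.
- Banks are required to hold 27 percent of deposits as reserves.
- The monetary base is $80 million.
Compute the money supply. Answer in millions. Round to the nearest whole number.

The money multiplier is m = (1 + c) / (rr + c) = (1 + 0.3072) / (0.27 + 0.3072) ≈ 2.2647.
So M = m × MB = 2.2647 × 80 = 181.176 million.

$181 million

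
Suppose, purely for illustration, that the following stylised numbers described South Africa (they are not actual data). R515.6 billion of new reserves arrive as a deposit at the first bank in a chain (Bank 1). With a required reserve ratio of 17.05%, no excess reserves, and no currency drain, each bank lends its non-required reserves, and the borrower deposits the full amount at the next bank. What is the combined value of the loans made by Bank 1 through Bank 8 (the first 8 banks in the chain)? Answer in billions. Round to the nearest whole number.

R1946 billion

Bank i lends (1 − rr)^i of the original deposit: Bank 1 lends 515.6·0.8295 = 427.6902, Bank 2 lends 515.6·0.8295² ≈ 354.7690, and so on.
Summing a geometric series: total = 515.6·[0.8295·(1 − 0.8295^8) / (1 − 0.8295)] ≈ 1946.1884 billion.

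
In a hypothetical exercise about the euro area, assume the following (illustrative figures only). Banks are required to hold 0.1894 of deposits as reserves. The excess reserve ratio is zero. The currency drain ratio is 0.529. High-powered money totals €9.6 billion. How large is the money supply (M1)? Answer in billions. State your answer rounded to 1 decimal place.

€20.4 billion

The money multiplier is m = (1 + c) / (rr + c) = (1 + 0.529) / (0.1894 + 0.529) ≈ 2.1283.
So M = m × MB = 2.1283 × 9.6 ≈ 20.4317 billion.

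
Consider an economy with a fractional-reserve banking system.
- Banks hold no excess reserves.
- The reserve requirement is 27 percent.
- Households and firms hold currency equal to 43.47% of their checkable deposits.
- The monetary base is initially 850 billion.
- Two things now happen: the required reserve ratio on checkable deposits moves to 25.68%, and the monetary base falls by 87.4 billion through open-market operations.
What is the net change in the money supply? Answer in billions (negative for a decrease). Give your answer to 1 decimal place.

-148.3 billion

Before: m₁ = (1 + 0.4347) / (0.27 + 0.4347) ≈ 2.03590, MB₁ = 850, so M₁ = 2.03590 × 850 = 1730.515 billion.
After: m₂ = (1 + 0.4347) / (0.2568 + 0.4347) ≈ 2.07477, MB₂ = 850 − 87.4 = 762.6, so M₂ = 2.07477 × 762.6 ≈ 1582.2196 billion.
ΔM = M₂ − M₁ = 1582.2196 − 1730.515 = -148.2954 billion.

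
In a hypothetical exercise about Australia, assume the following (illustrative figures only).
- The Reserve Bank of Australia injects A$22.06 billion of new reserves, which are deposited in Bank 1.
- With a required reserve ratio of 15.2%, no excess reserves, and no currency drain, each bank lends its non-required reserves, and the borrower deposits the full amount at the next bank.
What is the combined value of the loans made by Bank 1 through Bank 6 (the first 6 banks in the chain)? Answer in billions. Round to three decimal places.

A$77.307 billion

Bank i lends (1 − rr)^i of the original deposit: Bank 1 lends 22.06·0.8480 ≈ 18.7069, Bank 2 lends 22.06·0.8480² ≈ 15.8634, and so on.
Summing a geometric series: total = 22.06·[0.8480·(1 − 0.8480^6) / (1 − 0.8480)] ≈ 77.3066 billion.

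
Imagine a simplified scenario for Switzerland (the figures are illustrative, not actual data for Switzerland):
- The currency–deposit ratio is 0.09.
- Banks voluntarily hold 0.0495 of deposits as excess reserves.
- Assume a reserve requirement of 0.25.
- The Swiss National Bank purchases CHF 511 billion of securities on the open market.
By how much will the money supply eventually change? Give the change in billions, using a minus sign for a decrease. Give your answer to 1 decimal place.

The money multiplier is m = (1 + c) / (rr + e + c) = (1 + 0.09) / (0.25 + 0.0495 + 0.09) ≈ 2.79846.
The purchase adds 511 billion of base, so ΔM = m × ΔMB = 2.79846 × (+511) ≈ 1430.0131 billion.

CHF 1430.0 billion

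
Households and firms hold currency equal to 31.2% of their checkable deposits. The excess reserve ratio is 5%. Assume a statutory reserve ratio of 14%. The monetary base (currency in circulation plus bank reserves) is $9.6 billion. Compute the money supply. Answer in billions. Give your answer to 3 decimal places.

The money multiplier is m = (1 + c) / (rr + e + c) = (1 + 0.312) / (0.14 + 0.05 + 0.312) ≈ 2.61355.
So M = m × MB = 2.61355 × 9.6 ≈ 25.0901 billion.

$25.090 billion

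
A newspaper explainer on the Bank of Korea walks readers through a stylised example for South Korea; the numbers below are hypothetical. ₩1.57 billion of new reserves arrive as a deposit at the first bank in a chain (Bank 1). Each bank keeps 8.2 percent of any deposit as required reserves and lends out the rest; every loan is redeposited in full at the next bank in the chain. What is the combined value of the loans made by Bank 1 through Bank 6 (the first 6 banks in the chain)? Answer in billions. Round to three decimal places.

₩7.057 billion

Bank i lends (1 − rr)^i of the original deposit: Bank 1 lends 1.57·0.9180 ≈ 1.4413, Bank 2 lends 1.57·0.9180² ≈ 1.3231, and so on.
Summing a geometric series: total = 1.57·[0.9180·(1 − 0.9180^6) / (1 − 0.9180)] ≈ 7.0571 billion.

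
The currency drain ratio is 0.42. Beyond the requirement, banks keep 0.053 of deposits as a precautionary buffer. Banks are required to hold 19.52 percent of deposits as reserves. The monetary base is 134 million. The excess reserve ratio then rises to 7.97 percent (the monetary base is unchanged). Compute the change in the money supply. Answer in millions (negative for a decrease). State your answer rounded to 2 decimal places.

-10.94 million

Initially m₁ = (1 + 0.42) / (0.1952 + 0.053 + 0.42) ≈ 2.125112, so M₁ = 2.125112 × 134 ≈ 284.765 million.
After the change m₂ = (1 + 0.42) / (0.1952 + 0.0797 + 0.42) ≈ 2.043459, so M₂ = 2.043459 × 134 ≈ 273.8235 million.
ΔM = M₂ − M₁ = 273.8235 − 284.765 = -10.9415 million.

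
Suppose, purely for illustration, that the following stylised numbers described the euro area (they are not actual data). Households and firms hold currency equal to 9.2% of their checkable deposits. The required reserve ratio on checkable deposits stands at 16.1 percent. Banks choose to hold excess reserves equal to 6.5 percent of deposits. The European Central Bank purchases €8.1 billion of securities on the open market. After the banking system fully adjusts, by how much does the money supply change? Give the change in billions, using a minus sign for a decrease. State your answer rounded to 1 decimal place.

The money multiplier is m = (1 + c) / (rr + e + c) = (1 + 0.092) / (0.161 + 0.065 + 0.092) ≈ 3.4340.
The purchase adds 8.1 billion of base, so ΔM = m × ΔMB = 3.4340 × (+8.1) = 27.8154 billion.

€27.8 billion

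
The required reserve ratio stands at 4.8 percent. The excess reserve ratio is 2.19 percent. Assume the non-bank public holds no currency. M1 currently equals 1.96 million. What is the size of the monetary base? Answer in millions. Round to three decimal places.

The money multiplier is m = 1 / (rr + e) = 1 / (0.048 + 0.0219) ≈ 14.30615.
MB = M / m = 1.96 / 14.30615 ≈ 0.137 million.

0.137 million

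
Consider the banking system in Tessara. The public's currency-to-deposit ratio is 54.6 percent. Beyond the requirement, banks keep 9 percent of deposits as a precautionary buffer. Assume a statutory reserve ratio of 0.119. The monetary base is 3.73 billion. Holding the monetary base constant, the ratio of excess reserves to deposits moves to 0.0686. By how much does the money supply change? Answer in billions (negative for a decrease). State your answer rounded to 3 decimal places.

0.223 billion

Initially m₁ = (1 + 0.546) / (0.119 + 0.09 + 0.546) ≈ 2.04768, so M₁ = 2.04768 × 3.73 ≈ 7.6378 billion.
After the change m₂ = (1 + 0.546) / (0.119 + 0.0686 + 0.546) ≈ 2.10742, so M₂ = 2.10742 × 3.73 ≈ 7.8607 billion.
ΔM = M₂ − M₁ = 7.8607 − 7.6378 = 0.2229 billion.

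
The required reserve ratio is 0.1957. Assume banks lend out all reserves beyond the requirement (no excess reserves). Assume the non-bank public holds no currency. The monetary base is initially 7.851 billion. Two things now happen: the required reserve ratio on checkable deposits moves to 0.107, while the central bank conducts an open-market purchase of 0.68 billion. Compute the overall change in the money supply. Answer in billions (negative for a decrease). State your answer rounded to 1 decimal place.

39.6 billion

Before: m₁ = 1 / (0.1957) ≈ 5.1099, MB₁ = 7.851, so M₁ = 5.1099 × 7.851 ≈ 40.1178 billion.
After: m₂ = 1 / (0.107) ≈ 9.3458, MB₂ = 7.851 + 0.68 = 8.531, so M₂ = 9.3458 × 8.531 ≈ 79.729 billion.
ΔM = M₂ − M₁ = 79.729 − 40.1178 = 39.6112 billion.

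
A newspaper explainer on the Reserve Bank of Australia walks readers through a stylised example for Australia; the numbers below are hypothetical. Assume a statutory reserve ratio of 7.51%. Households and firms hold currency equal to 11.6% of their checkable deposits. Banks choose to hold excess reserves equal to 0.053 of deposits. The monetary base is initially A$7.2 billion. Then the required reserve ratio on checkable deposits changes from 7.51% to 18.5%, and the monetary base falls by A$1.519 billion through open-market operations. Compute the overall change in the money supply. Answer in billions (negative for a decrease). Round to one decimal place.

-15.0 billion

Before: m₁ = (1 + 0.116) / (0.0751 + 0.053 + 0.116) ≈ 4.5719, MB₁ = 7.2, so M₁ = 4.5719 × 7.2 ≈ 32.9177 billion.
After: m₂ = (1 + 0.116) / (0.185 + 0.053 + 0.116) ≈ 3.1525, MB₂ = 7.2 − 1.519 = 5.681, so M₂ = 3.1525 × 5.681 ≈ 17.9094 billion.
ΔM = M₂ − M₁ = 17.9094 − 32.9177 = -15.0083 billion.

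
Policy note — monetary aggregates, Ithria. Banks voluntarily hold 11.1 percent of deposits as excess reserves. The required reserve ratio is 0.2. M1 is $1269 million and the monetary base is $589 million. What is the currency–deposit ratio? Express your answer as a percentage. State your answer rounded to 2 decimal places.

28.58%

Using m = M/MB = 1269/589 ≈ 2.154499. From m = (1 + c)/(c + rr + e), rearranging gives 1 + c = m·(c + rr + e), so c·(1 − m) = m·(rr + e) − 1.
Hence c = [m·(rr + e) − 1]/(1 − m) = [2.154499 × (0.2 + 0.111) − 1] / (1 − 2.154499) ≈ 0.285796.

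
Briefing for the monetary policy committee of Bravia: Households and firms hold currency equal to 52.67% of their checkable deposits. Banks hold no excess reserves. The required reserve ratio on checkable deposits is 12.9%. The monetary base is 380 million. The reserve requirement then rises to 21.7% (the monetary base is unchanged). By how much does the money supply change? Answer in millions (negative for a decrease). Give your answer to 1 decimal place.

-104.7 million

Initially m₁ = (1 + 0.5267) / (0.129 + 0.5267) ≈ 2.32835, so M₁ = 2.32835 × 380 = 884.773 million.
After the change m₂ = (1 + 0.5267) / (0.217 + 0.5267) ≈ 2.05284, so M₂ = 2.05284 × 380 = 780.0792 million.
ΔM = M₂ − M₁ = 780.0792 − 884.773 = -104.6938 million.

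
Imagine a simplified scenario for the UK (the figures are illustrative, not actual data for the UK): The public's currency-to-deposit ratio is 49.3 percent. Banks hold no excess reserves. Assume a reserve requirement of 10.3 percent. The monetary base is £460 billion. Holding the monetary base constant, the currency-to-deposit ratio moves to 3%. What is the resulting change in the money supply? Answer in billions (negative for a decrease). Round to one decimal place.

Initially m₁ = (1 + 0.493) / (0.103 + 0.493) ≈ 2.50503, so M₁ = 2.50503 × 460 = 1152.3138 billion.
After the change m₂ = (1 + 0.03) / (0.103 + 0.03) ≈ 7.74436, so M₂ = 7.74436 × 460 = 3562.4056 billion.
ΔM = M₂ − M₁ = 3562.4056 − 1152.3138 = 2410.0918 billion.

£2410.1 billion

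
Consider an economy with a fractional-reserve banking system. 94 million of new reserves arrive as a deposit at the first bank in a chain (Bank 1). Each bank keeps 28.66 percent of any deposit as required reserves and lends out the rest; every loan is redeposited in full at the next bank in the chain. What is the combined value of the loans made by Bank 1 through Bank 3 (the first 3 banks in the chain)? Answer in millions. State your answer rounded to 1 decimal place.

149.0 million

Bank i lends (1 − rr)^i of the original deposit: Bank 1 lends 94·0.7134 = 67.0596, Bank 2 lends 94·0.7134² ≈ 47.8403, and so on.
Summing a geometric series: total = 94·[0.7134·(1 − 0.7134^3) / (1 − 0.7134)] ≈ 149.0292 million.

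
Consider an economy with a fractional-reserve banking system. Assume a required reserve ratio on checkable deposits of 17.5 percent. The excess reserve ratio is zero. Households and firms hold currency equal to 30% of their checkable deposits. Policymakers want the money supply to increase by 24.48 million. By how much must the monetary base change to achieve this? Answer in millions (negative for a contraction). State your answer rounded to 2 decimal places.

8.94 million

The money multiplier is m = (1 + c) / (rr + c) = (1 + 0.3) / (0.175 + 0.3) ≈ 2.73684.
ΔMB = ΔM / m = (+24.48) / 2.73684 ≈ 8.9446 million.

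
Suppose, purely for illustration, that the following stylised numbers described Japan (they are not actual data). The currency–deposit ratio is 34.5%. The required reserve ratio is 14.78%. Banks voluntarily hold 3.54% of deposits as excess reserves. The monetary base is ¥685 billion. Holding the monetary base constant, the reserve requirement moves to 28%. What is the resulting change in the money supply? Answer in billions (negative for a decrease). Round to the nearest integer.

-349 billion

Initially m₁ = (1 + 0.345) / (0.1478 + 0.0354 + 0.345) ≈ 2.5464, so M₁ = 2.5464 × 685 = 1744.284 billion.
After the change m₂ = (1 + 0.345) / (0.28 + 0.0354 + 0.345) ≈ 2.0366, so M₂ = 2.0366 × 685 = 1395.071 billion.
ΔM = M₂ − M₁ = 1395.071 − 1744.284 = -349.213 billion.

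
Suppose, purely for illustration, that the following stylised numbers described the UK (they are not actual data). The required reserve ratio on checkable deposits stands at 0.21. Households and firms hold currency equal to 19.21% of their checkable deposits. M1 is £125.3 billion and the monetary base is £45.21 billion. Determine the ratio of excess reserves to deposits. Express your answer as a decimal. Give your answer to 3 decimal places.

0.028

Using m = M/MB = 125.3/45.21 ≈ 2.771511. Since m = (1 + c)/(c + rr + e), the denominator satisfies c + rr + e = (1 + c)/m = (1 + 0.1921) / 2.771511 ≈ 0.430126.
With c = 0.1921 and rr = 0.21, the ratio of excess reserves to deposits is 0.430126 − 0.1921 − 0.21 = 0.028026.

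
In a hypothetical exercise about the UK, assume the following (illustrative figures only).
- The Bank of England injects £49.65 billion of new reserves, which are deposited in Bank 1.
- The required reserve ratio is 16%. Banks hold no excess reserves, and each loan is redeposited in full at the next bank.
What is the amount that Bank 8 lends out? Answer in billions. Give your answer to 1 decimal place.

£12.3 billion

Each bank lends a fraction (1 − rr) = 0.8400 of the deposit it receives, so Bank 8 receives 49.65·0.8400^7 and lends 49.65·0.8400^8 ≈ 12.3070 billion.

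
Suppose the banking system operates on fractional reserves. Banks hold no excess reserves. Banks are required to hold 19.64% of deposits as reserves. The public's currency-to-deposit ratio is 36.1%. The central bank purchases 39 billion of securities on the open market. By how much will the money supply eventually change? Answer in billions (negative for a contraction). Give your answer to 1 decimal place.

The money multiplier is m = (1 + c) / (rr + c) = (1 + 0.361) / (0.1964 + 0.361) ≈ 2.4417.
The purchase adds 39 billion of base, so ΔM = m × ΔMB = 2.4417 × (+39) = 95.2263 billion.

95.2 billion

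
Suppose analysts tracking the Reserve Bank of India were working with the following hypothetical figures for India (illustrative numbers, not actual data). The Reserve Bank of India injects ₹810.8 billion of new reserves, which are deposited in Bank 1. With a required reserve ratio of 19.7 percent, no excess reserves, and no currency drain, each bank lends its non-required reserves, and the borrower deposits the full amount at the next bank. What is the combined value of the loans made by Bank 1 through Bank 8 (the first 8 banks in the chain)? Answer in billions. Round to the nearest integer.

Bank i lends (1 − rr)^i of the original deposit: Bank 1 lends 810.8·0.8030 = 651.0724, Bank 2 lends 810.8·0.8030² ≈ 522.8111, and so on.
Summing a geometric series: total = 810.8·[0.8030·(1 − 0.8030^8) / (1 − 0.8030)] ≈ 2733.6055 billion.

₹2734 billion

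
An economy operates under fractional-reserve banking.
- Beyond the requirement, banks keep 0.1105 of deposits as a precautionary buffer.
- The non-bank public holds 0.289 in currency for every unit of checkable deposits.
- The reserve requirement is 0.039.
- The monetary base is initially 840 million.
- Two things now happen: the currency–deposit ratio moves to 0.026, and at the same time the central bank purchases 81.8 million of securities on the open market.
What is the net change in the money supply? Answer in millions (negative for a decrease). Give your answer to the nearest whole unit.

Before: m₁ = (1 + 0.289) / (0.039 + 0.1105 + 0.289) ≈ 2.9396, MB₁ = 840, so M₁ = 2.9396 × 840 = 2469.264 million.
After: m₂ = (1 + 0.026) / (0.039 + 0.1105 + 0.026) ≈ 5.8462, MB₂ = 840 + 81.8 = 921.8, so M₂ = 5.8462 × 921.8 ≈ 5389.0272 million.
ΔM = M₂ − M₁ = 5389.0272 − 2469.264 = 2919.7632 million.

2920 million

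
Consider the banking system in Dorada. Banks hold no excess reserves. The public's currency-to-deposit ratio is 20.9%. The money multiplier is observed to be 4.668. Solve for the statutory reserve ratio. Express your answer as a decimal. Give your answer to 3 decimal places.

0.050

Using m = 4.668. Since m = (1 + c)/(c + rr + e), the denominator satisfies c + rr + e = (1 + c)/m = (1 + 0.209) / 4.668 ≈ 0.258997.
With c = 0.209 and e = 0, the statutory reserve ratio is 0.258997 − 0.209 − 0 = 0.049997.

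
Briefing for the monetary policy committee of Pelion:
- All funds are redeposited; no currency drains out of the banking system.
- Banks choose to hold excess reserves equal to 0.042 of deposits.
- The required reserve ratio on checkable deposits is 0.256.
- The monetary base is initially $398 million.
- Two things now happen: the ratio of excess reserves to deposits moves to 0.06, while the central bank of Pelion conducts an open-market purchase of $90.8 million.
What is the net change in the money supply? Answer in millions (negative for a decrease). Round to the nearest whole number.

Before: m₁ = 1 / (0.256 + 0.042) ≈ 3.3557, MB₁ = 398, so M₁ = 3.3557 × 398 = 1335.5686 million.
After: m₂ = 1 / (0.256 + 0.06) ≈ 3.1646, MB₂ = 398 + 90.8 = 488.8, so M₂ = 3.1646 × 488.8 ≈ 1546.8565 million.
ΔM = M₂ − M₁ = 1546.8565 − 1335.5686 = 211.2879 million.

$211 million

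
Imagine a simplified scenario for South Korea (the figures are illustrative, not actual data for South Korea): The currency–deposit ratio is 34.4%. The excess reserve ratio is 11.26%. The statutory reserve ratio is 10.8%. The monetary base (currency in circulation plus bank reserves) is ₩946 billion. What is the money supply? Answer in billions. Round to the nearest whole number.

The money multiplier is m = (1 + c) / (rr + e + c) = (1 + 0.344) / (0.108 + 0.1126 + 0.344) ≈ 2.3804.
So M = m × MB = 2.3804 × 946 = 2251.8584 billion.

₩2252 billion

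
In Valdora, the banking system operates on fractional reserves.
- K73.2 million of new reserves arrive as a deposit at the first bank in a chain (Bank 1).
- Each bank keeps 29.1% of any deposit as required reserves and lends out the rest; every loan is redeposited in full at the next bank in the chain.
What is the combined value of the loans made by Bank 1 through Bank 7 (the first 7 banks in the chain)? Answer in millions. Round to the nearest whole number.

Bank i lends (1 − rr)^i of the original deposit: Bank 1 lends 73.2·0.7090 = 51.8988, Bank 2 lends 73.2·0.7090² ≈ 36.7962, and so on.
Summing a geometric series: total = 73.2·[0.7090·(1 − 0.7090^7) / (1 − 0.7090)] ≈ 162.2848 million.

K162 million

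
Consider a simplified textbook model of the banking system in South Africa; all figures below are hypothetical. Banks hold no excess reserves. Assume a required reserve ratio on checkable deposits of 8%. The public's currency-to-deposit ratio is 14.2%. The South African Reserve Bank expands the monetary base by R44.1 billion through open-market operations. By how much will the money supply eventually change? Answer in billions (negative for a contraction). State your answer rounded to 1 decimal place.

R226.9 billion

The money multiplier is m = (1 + c) / (rr + c) = (1 + 0.142) / (0.08 + 0.142) ≈ 5.1441.
The purchase adds 44.1 billion of base, so ΔM = m × ΔMB = 5.1441 × (+44.1) ≈ 226.8548 billion.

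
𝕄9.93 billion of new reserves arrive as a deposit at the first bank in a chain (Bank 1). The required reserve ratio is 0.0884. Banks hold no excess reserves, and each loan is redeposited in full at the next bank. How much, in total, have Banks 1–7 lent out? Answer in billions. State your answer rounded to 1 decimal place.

Bank i lends (1 − rr)^i of the original deposit: Bank 1 lends 9.93·0.9116 ≈ 9.0522, Bank 2 lends 9.93·0.9116² ≈ 8.2520, and so on.
Summing a geometric series: total = 9.93·[0.9116·(1 − 0.9116^7) / (1 − 0.9116)] ≈ 48.8291 billion.

𝕄48.8 billion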